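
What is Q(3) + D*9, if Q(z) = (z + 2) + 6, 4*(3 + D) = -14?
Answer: -95/2 ≈ -47.500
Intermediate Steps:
D = -13/2 (D = -3 + (¼)*(-14) = -3 - 7/2 = -13/2 ≈ -6.5000)
Q(z) = 8 + z (Q(z) = (2 + z) + 6 = 8 + z)
Q(3) + D*9 = (8 + 3) - 13/2*9 = 11 - 117/2 = -95/2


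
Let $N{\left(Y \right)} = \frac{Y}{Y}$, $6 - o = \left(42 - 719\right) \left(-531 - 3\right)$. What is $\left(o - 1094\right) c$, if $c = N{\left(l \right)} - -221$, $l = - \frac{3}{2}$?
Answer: $-80498532$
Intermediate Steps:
$l = - \frac{3}{2}$ ($l = \left(-3\right) \frac{1}{2} = - \frac{3}{2} \approx -1.5$)
$o = -361512$ ($o = 6 - \left(42 - 719\right) \left(-531 - 3\right) = 6 - \left(-677\right) \left(-534\right) = 6 - 361518 = -361512$)
$N{\left(Y \right)} = 1$
$c = 222$ ($c = 1 - -221 = 1 + 221 = 222$)
$\left(o - 1094\right) c = \left(-361512 - 1094\right) 222 = \left(-362606\right) 222 = -80498532$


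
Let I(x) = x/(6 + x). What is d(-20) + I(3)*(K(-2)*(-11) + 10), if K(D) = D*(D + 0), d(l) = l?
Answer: -94/3 ≈ -31.333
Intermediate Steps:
K(D) = D² (K(D) = D*D = D²)
d(-20) + I(3)*(K(-2)*(-11) + 10) = -20 + (3/(6 + 3))*((-2)²*(-11) + 10) = -20 + (3/9)*(4*(-11) + 10) = -20 + (3*(⅑))*(-44 + 10) = -20 + (⅓)*(-34) = -20 - 34/3 = -94/3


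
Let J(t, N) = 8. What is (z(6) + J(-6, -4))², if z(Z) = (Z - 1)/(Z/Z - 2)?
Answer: 9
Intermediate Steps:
z(Z) = 1 - Z (z(Z) = (-1 + Z)/(1 - 2) = (-1 + Z)/(-1) = (-1 + Z)*(-1) = 1 - Z)
(z(6) + J(-6, -4))² = ((1 - 1*6) + 8)² = ((1 - 6) + 8)² = (-5 + 8)² = 3² = 9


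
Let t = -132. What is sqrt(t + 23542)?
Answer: sqrt(23410) ≈ 153.00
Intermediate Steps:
sqrt(t + 23542) = sqrt(-132 + 23542) = sqrt(23410)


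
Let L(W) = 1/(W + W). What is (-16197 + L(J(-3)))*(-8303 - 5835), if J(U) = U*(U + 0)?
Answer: 2060931605/9 ≈ 2.2899e+8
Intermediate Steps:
J(U) = U² (J(U) = U*U = U²)
L(W) = 1/(2*W)
(-16197 + L(J(-3)))*(-8303 - 5835) = (-16197 + 1/(2*((-3)²)))*(-8303 - 5835) = (-16197 + (½)/9)*(-14138) = (-16197 + (½)*(⅑))*(-14138) = (-16197 + 1/18)*(-14138) = -291545/18*(-14138) = 2060931605/9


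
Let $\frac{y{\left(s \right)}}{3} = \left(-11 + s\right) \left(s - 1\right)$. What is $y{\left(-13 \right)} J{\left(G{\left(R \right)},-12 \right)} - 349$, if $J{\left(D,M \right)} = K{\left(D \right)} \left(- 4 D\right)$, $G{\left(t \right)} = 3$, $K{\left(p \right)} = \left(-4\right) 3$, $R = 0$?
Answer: $144803$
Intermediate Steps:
$y{\left(s \right)} = 3 \left(-1 + s\right) \left(-11 + s\right)$ ($y{\left(s \right)} = 3 \left(-11 + s\right) \left(s - 1\right) = 3 \left(-11 + s\right) \left(-1 + s\right) = 3 \left(-1 + s\right) \left(-11 + s\right)$)
$K{\left(p \right)} = -12$
$J{\left(D,M \right)} = 48 D$ ($J{\left(D,M \right)} = - 12 \left(- 4 D\right) = 48 D$)
$y{\left(-13 \right)} J{\left(G{\left(R \right)},-12 \right)} - 349 = \left(33 - -468 + 3 \left(-13\right)^{2}\right) 48 \cdot 3 - 349 = \left(33 + 468 + 3 \cdot 169\right) 144 - 349 = \left(33 + 468 + 507\right) 144 - 349 = 1008 \cdot 144 - 349 = 145152 - 349 = 144803$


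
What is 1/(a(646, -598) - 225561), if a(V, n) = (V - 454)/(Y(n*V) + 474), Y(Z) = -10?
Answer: -29/6541257 ≈ -4.4334e-6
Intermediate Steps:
a(V, n) = -227/232 + V/464 (a(V, n) = (V - 454)/(-10 + 474) = (-454 + V)/464 = (-454 + V)*(1/464) = -227/232 + V/464)
1/(a(646, -598) - 225561) = 1/((-227/232 + (1/464)*646) - 225561) = 1/((-227/232 + 323/232) - 225561) = 1/(12/29 - 225561) = 1/(-6541257/29) = -29/6541257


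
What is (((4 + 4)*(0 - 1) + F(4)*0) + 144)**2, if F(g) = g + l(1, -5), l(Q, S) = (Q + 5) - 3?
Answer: 18496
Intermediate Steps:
l(Q, S) = 2 + Q (l(Q, S) = (5 + Q) - 3 = 2 + Q)
F(g) = 3 + g (F(g) = g + (2 + 1) = g + 3 = 3 + g)
(((4 + 4)*(0 - 1) + F(4)*0) + 144)**2 = (((4 + 4)*(0 - 1) + (3 + 4)*0) + 144)**2 = ((8*(-1) + 7*0) + 144)**2 = ((-8 + 0) + 144)**2 = (-8 + 144)**2 = 136**2 = 18496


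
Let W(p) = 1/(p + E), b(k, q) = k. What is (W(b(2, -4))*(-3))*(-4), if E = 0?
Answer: 6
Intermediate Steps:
W(p) = 1/p (W(p) = 1/(p + 0) = 1/p)
(W(b(2, -4))*(-3))*(-4) = (-3/2)*(-4) = ((½)*(-3))*(-4) = -3/2*(-4) = 6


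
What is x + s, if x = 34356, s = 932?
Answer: 35288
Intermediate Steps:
x + s = 34356 + 932 = 35288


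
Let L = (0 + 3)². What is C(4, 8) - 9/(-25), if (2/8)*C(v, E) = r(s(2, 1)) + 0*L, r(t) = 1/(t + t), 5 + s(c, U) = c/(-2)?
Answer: 2/75 ≈ 0.026667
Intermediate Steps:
s(c, U) = -5 - c/2 (s(c, U) = -5 + c/(-2) = -5 + c*(-½) = -5 - c/2)
r(t) = 1/(2*t)
L = 9 (L = 3² = 9)
C(v, E) = -⅓ (C(v, E) = 4*(1/(2*(-5 - ½*2)) + 0*9) = 4*(1/(2*(-5 - 1)) + 0) = 4*((½)/(-6) + 0) = 4*((½)*(-⅙) + 0) = 4*(-1/12 + 0) = 4*(-1/12) = -⅓)
C(4, 8) - 9/(-25) = -⅓ - 9/(-25) = -⅓ - 1/25*(-9) = -⅓ + 9/25 = 2/75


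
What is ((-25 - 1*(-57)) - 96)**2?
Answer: 4096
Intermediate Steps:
((-25 - 1*(-57)) - 96)**2 = ((-25 + 57) - 96)**2 = (32 - 96)**2 = (-64)**2 = 4096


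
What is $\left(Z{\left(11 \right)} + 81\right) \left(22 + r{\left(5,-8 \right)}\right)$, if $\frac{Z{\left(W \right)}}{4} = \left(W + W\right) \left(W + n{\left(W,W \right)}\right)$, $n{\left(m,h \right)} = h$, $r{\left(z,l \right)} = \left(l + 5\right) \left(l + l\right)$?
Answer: $141190$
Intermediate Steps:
$r{\left(z,l \right)} = 2 l \left(5 + l\right)$ ($r{\left(z,l \right)} = \left(5 + l\right) 2 l = 2 l \left(5 + l\right)$)
$Z{\left(W \right)} = 16 W^{2}$ ($Z{\left(W \right)} = 4 \left(W + W\right) \left(W + W\right) = 4 \cdot 2 W 2 W = 4 \cdot 4 W^{2} = 16 W^{2}$)
$\left(Z{\left(11 \right)} + 81\right) \left(22 + r{\left(5,-8 \right)}\right) = \left(16 \cdot 11^{2} + 81\right) \left(22 + 2 \left(-8\right) \left(5 - 8\right)\right) = \left(16 \cdot 121 + 81\right) \left(22 + 2 \left(-8\right) \left(-3\right)\right) = \left(1936 + 81\right) \left(22 + 48\right) = 2017 \cdot 70 = 141190$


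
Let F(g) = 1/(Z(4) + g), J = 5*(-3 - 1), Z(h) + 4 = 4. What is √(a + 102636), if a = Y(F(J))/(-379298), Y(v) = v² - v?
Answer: √5906372248276572342/7585960 ≈ 320.37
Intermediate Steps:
Z(h) = 0 (Z(h) = -4 + 4 = 0)
J = -20 (J = 5*(-4) = -20)
F(g) = 1/g (F(g) = 1/(0 + g) = 1/g)
a = -21/151719200 (a = ((-1 + 1/(-20))/(-20))/(-379298) = -(-1 - 1/20)/20*(-1/379298) = -1/20*(-21/20)*(-1/379298) = (21/400)*(-1/379298) = -21/151719200 ≈ -1.3841e-7)
√(a + 102636) = √(-21/151719200 + 102636) = √(15571851811179/151719200) = √5906372248276572342/7585960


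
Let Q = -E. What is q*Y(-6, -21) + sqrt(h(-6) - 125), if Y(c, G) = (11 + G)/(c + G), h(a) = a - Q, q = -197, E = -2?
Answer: -1970/27 + I*sqrt(133) ≈ -72.963 + 11.533*I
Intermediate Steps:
Q = 2 (Q = -1*(-2) = 2)
h(a) = -2 + a (h(a) = a - 1*2 = a - 2 = -2 + a)
Y(c, G) = (11 + G)/(G + c)
q*Y(-6, -21) + sqrt(h(-6) - 125) = -197*(11 - 21)/(-21 - 6) + sqrt((-2 - 6) - 125) = -197*(-10)/(-27) + sqrt(-8 - 125) = -(-197)*(-10)/27 + sqrt(-133) = -197*10/27 + I*sqrt(133) = -1970/27 + I*sqrt(133)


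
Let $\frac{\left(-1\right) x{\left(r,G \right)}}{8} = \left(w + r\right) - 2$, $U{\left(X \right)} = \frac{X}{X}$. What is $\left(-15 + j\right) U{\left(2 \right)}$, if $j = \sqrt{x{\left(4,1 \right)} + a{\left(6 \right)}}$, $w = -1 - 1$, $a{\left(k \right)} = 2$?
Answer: $-15 + \sqrt{2} \approx -13.586$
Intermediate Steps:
$w = -2$ ($w = -1 - 1 = -2$)
$U{\left(X \right)} = 1$
$x{\left(r,G \right)} = 32 - 8 r$ ($x{\left(r,G \right)} = - 8 \left(\left(-2 + r\right) - 2\right) = - 8 \left(-4 + r\right) = 32 - 8 r$)
$j = \sqrt{2}$ ($j = \sqrt{\left(32 - 32\right) + 2} = \sqrt{0 + 2} = \sqrt{2} \approx 1.4142$)
$\left(-15 + j\right) U{\left(2 \right)} = \left(-15 + \sqrt{2}\right) 1 = -15 + \sqrt{2}$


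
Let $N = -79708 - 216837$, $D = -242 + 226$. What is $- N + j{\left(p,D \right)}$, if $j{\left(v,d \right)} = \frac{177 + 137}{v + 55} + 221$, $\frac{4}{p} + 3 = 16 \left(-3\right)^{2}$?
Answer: $\frac{2302651668}{7759} \approx 2.9677 \cdot 10^{5}$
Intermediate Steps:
$p = \frac{4}{141}$ ($p = \frac{4}{-3 + 16 \left(-3\right)^{2}} = \frac{4}{-3 + 16 \cdot 9} = \frac{4}{-3 + 144} = \frac{4}{141} \approx 0.028369$)
$D = -16$
$N = -296545$ ($N = -79708 - 216837 = -296545$)
$j{\left(v,d \right)} = 221 + \frac{314}{55 + v}$ ($j{\left(v,d \right)} = \frac{314}{55 + v} + 221 = 221 + \frac{314}{55 + v}$)
$- N + j{\left(p,D \right)} = \left(-1\right) \left(-296545\right) + \frac{12469 + 221 \cdot \frac{4}{141}}{55 + \frac{4}{141}} = 296545 + \frac{12469 + \frac{884}{141}}{\frac{7759}{141}} = 296545 + \frac{141}{7759} \cdot \frac{1759013}{141} = 296545 + \frac{1759013}{7759} = \frac{2302651668}{7759}$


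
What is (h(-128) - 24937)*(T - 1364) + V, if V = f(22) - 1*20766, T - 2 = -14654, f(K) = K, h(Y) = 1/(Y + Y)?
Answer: 6389924969/16 ≈ 3.9937e+8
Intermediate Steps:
h(Y) = 1/(2*Y)
T = -14652 (T = 2 - 14654 = -14652)
V = -20744 (V = 22 - 1*20766 = 22 - 20766 = -20744)
(h(-128) - 24937)*(T - 1364) + V = ((½)/(-128) - 24937)*(-14652 - 1364) - 20744 = ((½)*(-1/128) - 24937)*(-16016) - 20744 = (-1/256 - 24937)*(-16016) - 20744 = -6383873/256*(-16016) - 20744 = 6390256873/16 - 20744 = 6389924969/16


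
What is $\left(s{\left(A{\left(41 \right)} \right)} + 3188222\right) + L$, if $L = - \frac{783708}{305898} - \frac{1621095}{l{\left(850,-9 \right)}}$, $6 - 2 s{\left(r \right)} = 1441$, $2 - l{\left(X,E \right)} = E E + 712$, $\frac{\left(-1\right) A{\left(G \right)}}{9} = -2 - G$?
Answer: $\frac{36750514751153}{11522158} \approx 3.1896 \cdot 10^{6}$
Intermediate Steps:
$A{\left(G \right)} = 18 + 9 G$ ($A{\left(G \right)} = - 9 \left(-2 - G\right) = 18 + 9 G$)
$l{\left(X,E \right)} = -710 - E^{2}$ ($l{\left(X,E \right)} = 2 - \left(E E + 712\right) = 2 - \left(E^{2} + 712\right) = 2 - \left(712 + E^{2}\right) = -710 - E^{2}$)
$s{\left(r \right)} = - \frac{1435}{2}$ ($s{\left(r \right)} = 3 - \frac{1441}{2} = - \frac{1435}{2}$)
$L = \frac{11792138221}{5761079}$ ($L = - \frac{783708}{305898} - \frac{1621095}{-710 - \left(-9\right)^{2}} = \left(-783708\right) \frac{1}{305898} - \frac{1621095}{-710 - 81} = - \frac{130618}{50983} - \frac{1621095}{-710 - 81} = - \frac{130618}{50983} - \frac{1621095}{-791} = - \frac{130618}{50983} - - \frac{231585}{113} = - \frac{130618}{50983} + \frac{231585}{113} = \frac{11792138221}{5761079} \approx 2046.9$)
$\left(s{\left(A{\left(41 \right)} \right)} + 3188222\right) + L = \left(- \frac{1435}{2} + 3188222\right) + \frac{11792138221}{5761079} = \frac{6375009}{2} + \frac{11792138221}{5761079} = \frac{36750514751153}{11522158}$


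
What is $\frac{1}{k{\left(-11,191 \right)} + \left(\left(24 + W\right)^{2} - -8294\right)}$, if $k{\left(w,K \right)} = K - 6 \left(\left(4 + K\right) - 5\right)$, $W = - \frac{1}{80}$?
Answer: $\frac{6400}{50690561} \approx 0.00012626$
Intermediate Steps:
$W = - \frac{1}{80}$ ($W = \left(-1\right) \frac{1}{80} = - \frac{1}{80} \approx -0.0125$)
$k{\left(w,K \right)} = 6 - 5 K$ ($k{\left(w,K \right)} = K - 6 \left(-1 + K\right) = K - \left(-6 + 6 K\right) = 6 - 5 K$)
$\frac{1}{k{\left(-11,191 \right)} + \left(\left(24 + W\right)^{2} - -8294\right)} = \frac{1}{\left(6 - 955\right) + \left(\left(24 - \frac{1}{80}\right)^{2} - -8294\right)} = \frac{1}{\left(6 - 955\right) + \left(\left(\frac{1919}{80}\right)^{2} + \left(-10226 + 18520\right)\right)} = \frac{1}{-949 + \left(\frac{3682561}{6400} + 8294\right)} = \frac{1}{-949 + \frac{56764161}{6400}} = \frac{1}{\frac{50690561}{6400}} = \frac{6400}{50690561}$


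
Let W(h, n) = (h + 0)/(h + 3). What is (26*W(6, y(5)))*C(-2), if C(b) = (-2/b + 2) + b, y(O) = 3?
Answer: 52/3 ≈ 17.333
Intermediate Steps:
W(h, n) = h/(3 + h)
C(b) = 2 + b - 2/b (C(b) = (2 - 2/b) + b = 2 + b - 2/b)
(26*W(6, y(5)))*C(-2) = (26*(6/(3 + 6)))*(2 - 2 - 2/(-2)) = (26*(6/9))*(2 - 2 - 2*(-½)) = (26*(6*(⅑)))*(2 - 2 + 1) = (26*(⅔))*1 = (52/3)*1 = 52/3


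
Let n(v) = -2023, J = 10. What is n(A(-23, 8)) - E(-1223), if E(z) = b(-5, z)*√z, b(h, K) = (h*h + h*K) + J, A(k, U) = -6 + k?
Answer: -2023 - 6150*I*√1223 ≈ -2023.0 - 2.1507e+5*I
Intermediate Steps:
b(h, K) = 10 + h² + K*h (b(h, K) = (h*h + h*K) + 10 = (h² + K*h) + 10 = 10 + h² + K*h)
E(z) = √z*(35 - 5*z) (E(z) = (10 + (-5)² + z*(-5))*√z = (10 + 25 - 5*z)*√z = (35 - 5*z)*√z = √z*(35 - 5*z))
n(A(-23, 8)) - E(-1223) = -2023 - 5*√(-1223)*(7 - 1*(-1223)) = -2023 - 5*I*√1223*(7 + 1223) = -2023 - 5*I*√1223*1230 = -2023 - 6150*I*√1223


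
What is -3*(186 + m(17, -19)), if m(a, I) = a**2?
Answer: -1425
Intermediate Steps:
-3*(186 + m(17, -19)) = -3*(186 + 17**2) = -3*(186 + 289) = -3*475 = -1425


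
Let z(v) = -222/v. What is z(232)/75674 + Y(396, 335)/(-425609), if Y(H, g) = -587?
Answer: 5105551409/3736074114056 ≈ 0.0013666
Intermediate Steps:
z(232)/75674 + Y(396, 335)/(-425609) = -222/232/75674 - 587/(-425609) = -222*1/232*(1/75674) - 587*(-1/425609) = -111/116*1/75674 + 587/425609 = -111/8778184 + 587/425609 = 5105551409/3736074114056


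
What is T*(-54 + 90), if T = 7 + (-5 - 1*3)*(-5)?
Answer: 1692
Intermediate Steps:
T = 47 (T = 7 + (-5 - 3)*(-5) = 7 - 8*(-5) = 7 + 40 = 47)
T*(-54 + 90) = 47*(-54 + 90) = 47*36 = 1692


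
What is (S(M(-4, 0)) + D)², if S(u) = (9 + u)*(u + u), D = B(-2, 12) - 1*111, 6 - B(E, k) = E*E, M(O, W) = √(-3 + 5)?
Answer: 11673 - 3780*√2 ≈ 6327.3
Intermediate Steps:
M(O, W) = √2
B(E, k) = 6 - E² (B(E, k) = 6 - E*E = 6 - E²)
D = -109 (D = (6 - 1*(-2)²) - 1*111 = (6 - 1*4) - 111 = (6 - 4) - 111 = 2 - 111 = -109)
S(u) = 2*u*(9 + u) (S(u) = (9 + u)*(2*u) = 2*u*(9 + u))
(S(M(-4, 0)) + D)² = (2*√2*(9 + √2) - 109)² = (-109 + 2*√2*(9 + √2))²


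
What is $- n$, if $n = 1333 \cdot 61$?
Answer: $-81313$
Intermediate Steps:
$n = 81313$
$- n = \left(-1\right) 81313 = -81313$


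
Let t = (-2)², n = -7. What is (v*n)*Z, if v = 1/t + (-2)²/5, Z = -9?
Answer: 1323/20 ≈ 66.150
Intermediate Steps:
t = 4
v = 21/20 (v = 1/4 + (-2)²/5 = 1*(¼) + 4*(⅕) = ¼ + ⅘ = 21/20 ≈ 1.0500)
(v*n)*Z = ((21/20)*(-7))*(-9) = -147/20*(-9) = 1323/20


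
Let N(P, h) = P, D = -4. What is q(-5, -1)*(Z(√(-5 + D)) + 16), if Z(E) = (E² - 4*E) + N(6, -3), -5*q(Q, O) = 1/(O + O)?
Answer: 13/10 - 6*I/5 ≈ 1.3 - 1.2*I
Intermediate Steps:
q(Q, O) = -1/(10*O) (q(Q, O) = -1/(5*(O + O)) = -1/(2*O)/5 = -1/(10*O))
Z(E) = 6 + E² - 4*E (Z(E) = (E² - 4*E) + 6 = 6 + E² - 4*E)
q(-5, -1)*(Z(√(-5 + D)) + 16) = (-⅒/(-1))*((6 + (√(-5 - 4))² - 4*√(-5 - 4)) + 16) = (-⅒*(-1))*((6 + (√(-9))² - 12*I) + 16) = ((6 + (3*I)² - 12*I) + 16)/10 = ((6 - 9 - 12*I) + 16)/10 = ((-3 - 12*I) + 16)/10 = (13 - 12*I)/10 = 13/10 - 6*I/5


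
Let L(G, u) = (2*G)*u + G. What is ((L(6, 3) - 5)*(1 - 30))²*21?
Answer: 24177909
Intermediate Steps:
L(G, u) = G + 2*G*u (L(G, u) = 2*G*u + G = G + 2*G*u)
((L(6, 3) - 5)*(1 - 30))²*21 = ((6*(1 + 2*3) - 5)*(1 - 30))²*21 = ((6*(1 + 6) - 5)*(-29))²*21 = ((6*7 - 5)*(-29))²*21 = ((42 - 5)*(-29))²*21 = (37*(-29))²*21 = (-1073)²*21 = 1151329*21 = 24177909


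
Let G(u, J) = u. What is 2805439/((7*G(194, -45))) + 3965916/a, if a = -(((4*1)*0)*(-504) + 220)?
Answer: -170304191/10670 ≈ -15961.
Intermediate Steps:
a = -220 (a = -((4*0)*(-504) + 220) = -(0*(-504) + 220) = -(0 + 220) = -1*220 = -220)
2805439/((7*G(194, -45))) + 3965916/a = 2805439/((7*194)) + 3965916/(-220) = 2805439/1358 + 3965916*(-1/220) = 2805439*(1/1358) - 991479/55 = 400777/194 - 991479/55 = -170304191/10670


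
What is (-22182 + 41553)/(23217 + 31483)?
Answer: 19371/54700 ≈ 0.35413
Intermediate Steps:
(-22182 + 41553)/(23217 + 31483) = 19371/54700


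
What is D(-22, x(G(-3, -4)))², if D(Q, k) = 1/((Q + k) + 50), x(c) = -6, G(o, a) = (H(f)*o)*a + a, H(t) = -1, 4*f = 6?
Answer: 1/484 ≈ 0.0020661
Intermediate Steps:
f = 3/2 (f = (¼)*6 = 3/2 ≈ 1.5000)
G(o, a) = a - a*o (G(o, a) = (-o)*a + a = -a*o + a = a - a*o)
D(Q, k) = 1/(50 + Q + k)
D(-22, x(G(-3, -4)))² = (1/(50 - 22 - 6))² = (1/22)² = 1/484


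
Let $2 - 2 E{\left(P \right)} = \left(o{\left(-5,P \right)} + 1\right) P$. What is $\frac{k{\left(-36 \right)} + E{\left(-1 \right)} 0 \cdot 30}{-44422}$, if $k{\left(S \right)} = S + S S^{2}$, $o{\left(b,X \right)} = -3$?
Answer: $\frac{23346}{22211} \approx 1.0511$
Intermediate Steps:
$E{\left(P \right)} = 1 + P$ ($E{\left(P \right)} = 1 - \frac{\left(-3 + 1\right) P}{2} = 1 - \frac{\left(-2\right) P}{2} = 1 + P$)
$k{\left(S \right)} = S + S^{3}$
$\frac{k{\left(-36 \right)} + E{\left(-1 \right)} 0 \cdot 30}{-44422} = \frac{\left(-36 + \left(-36\right)^{3}\right) + \left(1 - 1\right) 0 \cdot 30}{-44422} = \left(\left(-36 - 46656\right) + 0 \cdot 0 \cdot 30\right) \left(- \frac{1}{44422}\right) = \left(-46692 + 0 \cdot 30\right) \left(- \frac{1}{44422}\right) = \left(-46692 + 0\right) \left(- \frac{1}{44422}\right) = \left(-46692\right) \left(- \frac{1}{44422}\right) = \frac{23346}{22211}$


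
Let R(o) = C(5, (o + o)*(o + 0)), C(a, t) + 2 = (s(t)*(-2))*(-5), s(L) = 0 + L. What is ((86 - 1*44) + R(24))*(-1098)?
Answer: -12692880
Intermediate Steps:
s(L) = L
C(a, t) = -2 + 10*t (C(a, t) = -2 + (t*(-2))*(-5) = -2 - 2*t*(-5) = -2 + 10*t)
R(o) = -2 + 20*o² (R(o) = -2 + 10*((o + o)*(o + 0)) = -2 + 10*((2*o)*o) = -2 + 10*(2*o²) = -2 + 20*o²)
((86 - 1*44) + R(24))*(-1098) = ((86 - 1*44) + (-2 + 20*24²))*(-1098) = ((86 - 44) + (-2 + 20*576))*(-1098) = (42 + (-2 + 11520))*(-1098) = (42 + 11518)*(-1098) = 11560*(-1098) = -12692880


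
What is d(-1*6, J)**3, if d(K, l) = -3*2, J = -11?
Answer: -216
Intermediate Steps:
d(K, l) = -6
d(-1*6, J)**3 = (-6)**3 = -216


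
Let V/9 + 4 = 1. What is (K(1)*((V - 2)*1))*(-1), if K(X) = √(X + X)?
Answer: 29*√2 ≈ 41.012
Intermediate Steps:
V = -27 (V = -36 + 9*1 = -36 + 9 = -27)
K(X) = √2*√X (K(X) = √(2*X) = √2*√X)
(K(1)*((V - 2)*1))*(-1) = ((√2*√1)*((-27 - 2)*1))*(-1) = ((√2*1)*(-29*1))*(-1) = (√2*(-29))*(-1) = -29*√2*(-1) = 29*√2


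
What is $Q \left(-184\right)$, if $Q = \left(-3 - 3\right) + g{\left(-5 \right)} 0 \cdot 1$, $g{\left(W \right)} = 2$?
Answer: $1104$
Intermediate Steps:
$Q = -6$ ($Q = \left(-3 - 3\right) + 2 \cdot 0 \cdot 1 = \left(-3 - 3\right) + 2 \cdot 0 = -6 + 0 = -6$)
$Q \left(-184\right) = \left(-6\right) \left(-184\right) = 1104$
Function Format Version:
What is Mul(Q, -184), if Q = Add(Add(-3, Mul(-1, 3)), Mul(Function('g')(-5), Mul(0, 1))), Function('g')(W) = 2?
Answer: 1104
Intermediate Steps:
Q = -6 (Q = Add(Add(-3, Mul(-1, 3)), Mul(2, Mul(0, 1))) = Add(Add(-3, -3), Mul(2, 0)) = Add(-6, 0) = -6)
Mul(Q, -184) = Mul(-6, -184) = 1104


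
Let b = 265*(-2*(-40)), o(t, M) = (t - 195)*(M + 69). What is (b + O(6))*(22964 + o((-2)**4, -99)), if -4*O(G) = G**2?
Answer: 600425794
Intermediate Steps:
o(t, M) = (-195 + t)*(69 + M)
O(G) = -G**2/4
b = 21200 (b = 265*80 = 21200)
(b + O(6))*(22964 + o((-2)**4, -99)) = (21200 - 1/4*6**2)*(22964 + (-13455 - 195*(-99) + 69*(-2)**4 - 99*(-2)**4)) = (21200 - 1/4*36)*(22964 + (-13455 + 19305 + 69*16 - 99*16)) = (21200 - 9)*(22964 + (-13455 + 19305 + 1104 - 1584)) = 21191*(22964 + 5370) = 21191*28334 = 600425794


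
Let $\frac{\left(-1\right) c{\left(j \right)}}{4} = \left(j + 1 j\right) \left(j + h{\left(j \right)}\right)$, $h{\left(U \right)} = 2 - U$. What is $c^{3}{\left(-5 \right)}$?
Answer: $512000$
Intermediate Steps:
$c{\left(j \right)} = - 16 j$ ($c{\left(j \right)} = - 4 \left(j + 1 j\right) \left(j - \left(-2 + j\right)\right) = - 4 \left(j + j\right) 2 = - 4 \cdot 2 j 2 = - 4 \cdot 4 j = - 16 j$)
$c^{3}{\left(-5 \right)} = \left(\left(-16\right) \left(-5\right)\right)^{3} = 80^{3} = 512000$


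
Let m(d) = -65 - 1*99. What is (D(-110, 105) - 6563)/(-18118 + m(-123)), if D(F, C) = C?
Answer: 3229/9141 ≈ 0.35324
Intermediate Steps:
m(d) = -164 (m(d) = -65 - 99 = -164)
(D(-110, 105) - 6563)/(-18118 + m(-123)) = (105 - 6563)/(-18118 - 164) = -6458/(-18282) = -6458*(-1/18282) = 3229/9141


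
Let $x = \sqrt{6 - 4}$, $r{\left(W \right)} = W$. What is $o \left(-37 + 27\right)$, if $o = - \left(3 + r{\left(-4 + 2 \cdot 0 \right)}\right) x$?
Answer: $- 10 \sqrt{2} \approx -14.142$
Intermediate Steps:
$x = \sqrt{2} \approx 1.4142$
$o = \sqrt{2}$ ($o = - \left(3 + \left(-4 + 2 \cdot 0\right)\right) \sqrt{2} = - \left(3 + \left(-4 + 0\right)\right) \sqrt{2} = - \left(3 - 4\right) \sqrt{2} = - \left(-1\right) \sqrt{2} = \sqrt{2} \approx 1.4142$)
$o \left(-37 + 27\right) = \sqrt{2} \left(-37 + 27\right) = \sqrt{2} \left(-10\right) = - 10 \sqrt{2}$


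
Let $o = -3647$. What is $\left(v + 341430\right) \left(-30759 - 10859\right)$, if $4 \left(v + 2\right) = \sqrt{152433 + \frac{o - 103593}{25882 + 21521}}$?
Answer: $-14209550504 - \frac{20809 \sqrt{38057626322153}}{31602} \approx -1.4214 \cdot 10^{10}$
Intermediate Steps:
$v = -2 + \frac{\sqrt{38057626322153}}{63204}$ ($v = -2 + \frac{\sqrt{152433 + \frac{-3647 - 103593}{25882 + 21521}}}{4} = -2 + \frac{\sqrt{152433 - \frac{107240}{47403}}}{4} = -2 + \frac{\sqrt{\frac{7225674259}{47403}}}{4} = -2 + \frac{\frac{1}{15801} \sqrt{38057626322153}}{4} = -2 + \frac{\sqrt{38057626322153}}{63204} \approx 95.606$)
$\left(v + 341430\right) \left(-30759 - 10859\right) = \left(\left(-2 + \frac{\sqrt{38057626322153}}{63204}\right) + 341430\right) \left(-30759 - 10859\right) = \left(341428 + \frac{\sqrt{38057626322153}}{63204}\right) \left(-41618\right) = -14209550504 - \frac{20809 \sqrt{38057626322153}}{31602}$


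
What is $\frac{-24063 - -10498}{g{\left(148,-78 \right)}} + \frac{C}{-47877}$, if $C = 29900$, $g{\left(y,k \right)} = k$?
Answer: $\frac{71902145}{414934} \approx 173.29$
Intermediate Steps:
$\frac{-24063 - -10498}{g{\left(148,-78 \right)}} + \frac{C}{-47877} = \frac{-24063 - -10498}{-78} + \frac{29900}{-47877} = \left(-24063 + 10498\right) \left(- \frac{1}{78}\right) + 29900 \left(- \frac{1}{47877}\right) = \left(-13565\right) \left(- \frac{1}{78}\right) - \frac{29900}{47877} = \frac{13565}{78} - \frac{29900}{47877} = \frac{71902145}{414934}$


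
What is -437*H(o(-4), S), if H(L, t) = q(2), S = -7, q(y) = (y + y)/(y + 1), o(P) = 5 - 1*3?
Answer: -1748/3 ≈ -582.67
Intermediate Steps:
o(P) = 2 (o(P) = 5 - 3 = 2)
q(y) = 2*y/(1 + y) (q(y) = (2*y)/(1 + y) = 2*y/(1 + y))
H(L, t) = 4/3 (H(L, t) = 2*2/(1 + 2) = 2*2/3 = 2*2*(1/3) = 4/3)
-437*H(o(-4), S) = -437*4/3 = -1748/3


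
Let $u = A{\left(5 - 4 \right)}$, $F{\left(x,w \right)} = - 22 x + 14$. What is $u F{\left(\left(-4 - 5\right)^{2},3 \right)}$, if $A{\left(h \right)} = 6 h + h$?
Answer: $-12376$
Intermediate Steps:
$F{\left(x,w \right)} = 14 - 22 x$
$A{\left(h \right)} = 7 h$
$u = 7$ ($u = 7 \left(5 - 4\right) = 7 \cdot 1 = 7$)
$u F{\left(\left(-4 - 5\right)^{2},3 \right)} = 7 \left(14 - 22 \left(-4 - 5\right)^{2}\right) = 7 \left(14 - 22 \left(-9\right)^{2}\right) = 7 \left(14 - 1782\right) = 7 \left(-1768\right) = -12376$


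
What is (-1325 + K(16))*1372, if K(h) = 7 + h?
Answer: -1786344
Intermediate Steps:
(-1325 + K(16))*1372 = (-1325 + (7 + 16))*1372 = (-1325 + 23)*1372 = -1302*1372 = -1786344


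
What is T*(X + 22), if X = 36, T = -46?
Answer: -2668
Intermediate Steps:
T*(X + 22) = -46*(36 + 22) = -46*58 = -2668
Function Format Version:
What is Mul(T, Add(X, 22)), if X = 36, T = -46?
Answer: -2668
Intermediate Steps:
Mul(T, Add(X, 22)) = Mul(-46, Add(36, 22)) = Mul(-46, 58) = -2668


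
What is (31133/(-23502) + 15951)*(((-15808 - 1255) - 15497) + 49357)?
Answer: 2098781057131/7834 ≈ 2.6791e+8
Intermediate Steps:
(31133/(-23502) + 15951)*(((-15808 - 1255) - 15497) + 49357) = (31133*(-1/23502) + 15951)*((-17063 - 15497) + 49357) = (-31133/23502 + 15951)*(-32560 + 49357) = (374849269/23502)*16797 = 2098781057131/7834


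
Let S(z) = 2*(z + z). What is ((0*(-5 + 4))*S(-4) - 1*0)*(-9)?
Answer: 0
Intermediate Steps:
S(z) = 4*z (S(z) = 2*(2*z) = 4*z)
((0*(-5 + 4))*S(-4) - 1*0)*(-9) = ((0*(-5 + 4))*(4*(-4)) - 1*0)*(-9) = ((0*(-1))*(-16) + 0)*(-9) = (0*(-16) + 0)*(-9) = (0 + 0)*(-9) = 0*(-9) = 0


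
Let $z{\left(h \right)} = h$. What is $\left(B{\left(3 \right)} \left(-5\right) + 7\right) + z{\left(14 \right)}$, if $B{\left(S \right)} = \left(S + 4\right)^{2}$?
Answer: $-224$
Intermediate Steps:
$B{\left(S \right)} = \left(4 + S\right)^{2}$
$\left(B{\left(3 \right)} \left(-5\right) + 7\right) + z{\left(14 \right)} = \left(\left(4 + 3\right)^{2} \left(-5\right) + 7\right) + 14 = \left(7^{2} \left(-5\right) + 7\right) + 14 = \left(49 \left(-5\right) + 7\right) + 14 = \left(-245 + 7\right) + 14 = -238 + 14 = -224$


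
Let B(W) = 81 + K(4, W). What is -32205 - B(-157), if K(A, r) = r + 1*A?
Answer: -32133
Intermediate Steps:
K(A, r) = A + r (K(A, r) = r + A = A + r)
B(W) = 85 + W (B(W) = 81 + (4 + W) = 85 + W)
-32205 - B(-157) = -32205 - (85 - 157) = -32205 - 1*(-72) = -32205 + 72 = -32133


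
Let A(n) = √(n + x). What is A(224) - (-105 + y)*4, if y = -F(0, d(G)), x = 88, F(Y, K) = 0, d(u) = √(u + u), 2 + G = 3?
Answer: 420 + 2*√78 ≈ 437.66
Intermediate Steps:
G = 1 (G = -2 + 3 = 1)
d(u) = √2*√u (d(u) = √(2*u) = √2*√u)
y = 0 (y = -1*0 = 0)
A(n) = √(88 + n) (A(n) = √(n + 88) = √(88 + n))
A(224) - (-105 + y)*4 = √(88 + 224) - (-105 + 0)*4 = √312 - (-105)*4 = 2*√78 - 1*(-420) = 2*√78 + 420 = 420 + 2*√78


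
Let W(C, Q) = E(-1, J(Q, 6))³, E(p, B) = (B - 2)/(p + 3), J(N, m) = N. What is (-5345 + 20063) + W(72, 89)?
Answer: 776247/8 ≈ 97031.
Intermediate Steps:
E(p, B) = (-2 + B)/(3 + p)
W(C, Q) = (-1 + Q/2)³ (W(C, Q) = ((-2 + Q)/(3 - 1))³ = ((-2 + Q)/2)³ = (-1 + Q/2)³)
(-5345 + 20063) + W(72, 89) = (-5345 + 20063) + (-2 + 89)³/8 = 14718 + (⅛)*87³ = 14718 + (⅛)*658503 = 14718 + 658503/8 = 776247/8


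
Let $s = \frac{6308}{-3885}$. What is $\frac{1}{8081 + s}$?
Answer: $\frac{3885}{31388377} \approx 0.00012377$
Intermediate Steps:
$s = - \frac{6308}{3885}$ ($s = 6308 \left(- \frac{1}{3885}\right) = - \frac{6308}{3885} \approx -1.6237$)
$\frac{1}{8081 + s} = \frac{1}{8081 - \frac{6308}{3885}} = \frac{1}{\frac{31388377}{3885}} = \frac{3885}{31388377}$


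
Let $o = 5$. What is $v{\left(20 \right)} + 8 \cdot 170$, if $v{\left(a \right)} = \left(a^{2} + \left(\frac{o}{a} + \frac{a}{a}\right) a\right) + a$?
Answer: $1805$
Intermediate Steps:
$v{\left(a \right)} = a + a^{2} + a \left(1 + \frac{5}{a}\right)$ ($v{\left(a \right)} = \left(a^{2} + \left(\frac{5}{a} + \frac{a}{a}\right) a\right) + a = \left(a^{2} + \left(\frac{5}{a} + 1\right) a\right) + a = \left(a^{2} + \left(1 + \frac{5}{a}\right) a\right) + a = \left(a^{2} + a \left(1 + \frac{5}{a}\right)\right) + a = a + a^{2} + a \left(1 + \frac{5}{a}\right)$)
$v{\left(20 \right)} + 8 \cdot 170 = \left(5 + 20^{2} + 2 \cdot 20\right) + 8 \cdot 170 = \left(5 + 400 + 40\right) + 1360 = 445 + 1360 = 1805$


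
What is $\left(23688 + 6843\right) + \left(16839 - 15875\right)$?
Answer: $31495$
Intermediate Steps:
$\left(23688 + 6843\right) + \left(16839 - 15875\right) = 30531 + \left(16839 - 15875\right) = 30531 + 964 = 31495$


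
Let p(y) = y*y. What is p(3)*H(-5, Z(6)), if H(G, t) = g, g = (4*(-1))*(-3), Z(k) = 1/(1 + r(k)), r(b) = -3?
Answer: 108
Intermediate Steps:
Z(k) = -½ (Z(k) = 1/(1 - 3) = 1/(-2) = -½)
g = 12 (g = -4*(-3) = 12)
H(G, t) = 12
p(y) = y²
p(3)*H(-5, Z(6)) = 3²*12 = 9*12 = 108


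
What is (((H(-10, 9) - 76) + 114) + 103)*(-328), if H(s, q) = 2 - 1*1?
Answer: -46576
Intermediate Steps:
H(s, q) = 1 (H(s, q) = 2 - 1 = 1)
(((H(-10, 9) - 76) + 114) + 103)*(-328) = (((1 - 76) + 114) + 103)*(-328) = ((-75 + 114) + 103)*(-328) = (39 + 103)*(-328) = 142*(-328) = -46576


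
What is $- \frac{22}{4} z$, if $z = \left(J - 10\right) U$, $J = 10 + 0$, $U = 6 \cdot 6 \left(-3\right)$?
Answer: $0$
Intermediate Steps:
$U = -108$ ($U = 36 \left(-3\right) = -108$)
$J = 10$
$z = 0$ ($z = \left(10 - 10\right) \left(-108\right) = 0 \left(-108\right) = 0$)
$- \frac{22}{4} z = - \frac{22}{4} \cdot 0 = \left(-22\right) \frac{1}{4} \cdot 0 = \left(- \frac{11}{2}\right) 0 = 0$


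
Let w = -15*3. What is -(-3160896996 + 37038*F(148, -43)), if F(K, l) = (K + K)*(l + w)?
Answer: 4125662820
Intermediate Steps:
w = -45
F(K, l) = 2*K*(-45 + l) (F(K, l) = (K + K)*(l - 45) = (2*K)*(-45 + l) = 2*K*(-45 + l))
-(-3160896996 + 37038*F(148, -43)) = -(-3160896996 + 74076*148*(-45 - 43)) = -(-3160896996 + 74076*148*(-88)) = -37038/(1/(-76002 + (-9340 - 26048))) = -37038/(1/(-76002 - 35388)) = -37038/(1/(-111390)) = -37038/(-1/111390) = -37038*(-111390) = 4125662820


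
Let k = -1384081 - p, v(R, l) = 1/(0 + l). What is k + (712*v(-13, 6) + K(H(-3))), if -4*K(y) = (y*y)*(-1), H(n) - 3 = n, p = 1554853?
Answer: -8816446/3 ≈ -2.9388e+6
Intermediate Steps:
v(R, l) = 1/l
H(n) = 3 + n
K(y) = y²/4 (K(y) = -y*y*(-1)/4 = -y²*(-1)/4 = -(-1)*y²/4 = y²/4)
k = -2938934 (k = -1384081 - 1*1554853 = -1384081 - 1554853 = -2938934)
k + (712*v(-13, 6) + K(H(-3))) = -2938934 + (712/6 + (3 - 3)²/4) = -2938934 + (712*(⅙) + (¼)*0²) = -2938934 + (356/3 + (¼)*0) = -2938934 + (356/3 + 0) = -2938934 + 356/3 = -8816446/3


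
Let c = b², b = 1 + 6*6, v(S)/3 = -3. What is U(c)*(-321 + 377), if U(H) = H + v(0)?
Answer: 76160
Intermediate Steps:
v(S) = -9 (v(S) = 3*(-3) = -9)
b = 37 (b = 1 + 36 = 37)
c = 1369 (c = 37² = 1369)
U(H) = -9 + H (U(H) = H - 9 = -9 + H)
U(c)*(-321 + 377) = (-9 + 1369)*(-321 + 377) = 1360*56 = 76160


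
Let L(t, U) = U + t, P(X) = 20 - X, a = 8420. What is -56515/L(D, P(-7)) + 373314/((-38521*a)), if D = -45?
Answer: 2291306726581/729780345 ≈ 3139.7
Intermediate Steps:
-56515/L(D, P(-7)) + 373314/((-38521*a)) = -56515/((20 - 1*(-7)) - 45) + 373314/((-38521/(1/8420))) = -56515/((20 + 7) - 45) + 373314/((-38521/1/8420)) = -56515/(27 - 45) + 373314/((-38521*8420)) = -56515/(-18) + 373314/(-324346820) = -56515*(-1/18) + 373314*(-1/324346820) = 56515/18 - 186657/162173410 = 2291306726581/729780345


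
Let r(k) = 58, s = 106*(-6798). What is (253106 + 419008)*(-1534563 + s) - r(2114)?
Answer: -1515718559272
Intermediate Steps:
s = -720588
(253106 + 419008)*(-1534563 + s) - r(2114) = (253106 + 419008)*(-1534563 - 720588) - 1*58 = 672114*(-2255151) - 58 = -1515718559214 - 58 = -1515718559272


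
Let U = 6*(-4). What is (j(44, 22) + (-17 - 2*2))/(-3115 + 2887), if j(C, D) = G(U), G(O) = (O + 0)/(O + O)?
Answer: 41/456 ≈ 0.089912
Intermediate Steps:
U = -24
G(O) = 1/2 (G(O) = O/((2*O)) = O*(1/(2*O)) = 1/2)
j(C, D) = 1/2
(j(44, 22) + (-17 - 2*2))/(-3115 + 2887) = (1/2 + (-17 - 2*2))/(-3115 + 2887) = (1/2 + (-17 - 4))/(-228) = (1/2 - 21)*(-1/228) = -41/2*(-1/228) = 41/456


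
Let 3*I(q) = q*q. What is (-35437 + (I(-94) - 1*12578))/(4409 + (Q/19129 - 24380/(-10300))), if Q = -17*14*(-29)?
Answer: -1332002674915/130385549088 ≈ -10.216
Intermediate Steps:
I(q) = q²/3 (I(q) = (q*q)/3 = q²/3)
Q = 6902 (Q = -238*(-29) = 6902)
(-35437 + (I(-94) - 1*12578))/(4409 + (Q/19129 - 24380/(-10300))) = (-35437 + ((⅓)*(-94)² - 1*12578))/(4409 + (6902/19129 - 24380/(-10300))) = (-35437 + ((⅓)*8836 - 12578))/(4409 + (6902*(1/19129) - 24380*(-1/10300))) = (-35437 + (8836/3 - 12578))/(4409 + (6902/19129 + 1219/515)) = (-35437 - 28898/3)/(4409 + 26872781/9851435) = -135209/(3*43461849696/9851435) = -135209/3*9851435/43461849696 = -1332002674915/130385549088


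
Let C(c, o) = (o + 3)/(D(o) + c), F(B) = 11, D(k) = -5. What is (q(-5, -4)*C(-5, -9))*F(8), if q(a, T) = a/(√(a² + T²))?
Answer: -33*√41/41 ≈ -5.1537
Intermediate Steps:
q(a, T) = a/√(T² + a²) (q(a, T) = a/(√(T² + a²)) = a/√(T² + a²))
C(c, o) = (3 + o)/(-5 + c) (C(c, o) = (o + 3)/(-5 + c) = (3 + o)/(-5 + c))
(q(-5, -4)*C(-5, -9))*F(8) = ((-5/√((-4)² + (-5)²))*((3 - 9)/(-5 - 5)))*11 = ((-5/√(16 + 25))*(-6/(-10)))*11 = ((-5*√41/41)*(-⅒*(-6)))*11 = (-5*√41/41*(⅗))*11 = -3*√41/41*11 = -33*√41/41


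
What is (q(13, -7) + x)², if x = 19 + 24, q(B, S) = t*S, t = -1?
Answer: 2500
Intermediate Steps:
q(B, S) = -S
x = 43
(q(13, -7) + x)² = (-1*(-7) + 43)² = (7 + 43)² = 50² = 2500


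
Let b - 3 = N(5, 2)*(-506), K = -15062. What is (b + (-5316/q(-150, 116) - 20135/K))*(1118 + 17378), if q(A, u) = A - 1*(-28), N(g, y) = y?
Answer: -481868675808/27023 ≈ -1.7832e+7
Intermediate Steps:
q(A, u) = 28 + A (q(A, u) = A + 28 = 28 + A)
b = -1009 (b = 3 + 2*(-506) = 3 - 1012 = -1009)
(b + (-5316/q(-150, 116) - 20135/K))*(1118 + 17378) = (-1009 + (-5316/(28 - 150) - 20135/(-15062)))*(1118 + 17378) = (-1009 + (-5316/(-122) - 20135*(-1/15062)))*18496 = (-1009 + (-5316*(-1/122) + 20135/15062))*18496 = (-1009 + (2658/61 + 20135/15062))*18496 = (-1009 + 41263031/918782)*18496 = -885788007/918782*18496 = -481868675808/27023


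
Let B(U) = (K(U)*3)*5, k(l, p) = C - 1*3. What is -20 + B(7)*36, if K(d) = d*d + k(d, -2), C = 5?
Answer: 27520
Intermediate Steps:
k(l, p) = 2 (k(l, p) = 5 - 1*3 = 5 - 3 = 2)
K(d) = 2 + d**2 (K(d) = d*d + 2 = d**2 + 2 = 2 + d**2)
B(U) = 30 + 15*U**2 (B(U) = ((2 + U**2)*3)*5 = (6 + 3*U**2)*5 = 30 + 15*U**2)
-20 + B(7)*36 = -20 + (30 + 15*7**2)*36 = -20 + (30 + 15*49)*36 = -20 + (30 + 735)*36 = -20 + 765*36 = -20 + 27540 = 27520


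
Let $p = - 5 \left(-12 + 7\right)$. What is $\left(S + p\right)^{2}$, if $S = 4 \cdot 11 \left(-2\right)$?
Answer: $3969$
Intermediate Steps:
$S = -88$ ($S = 44 \left(-2\right) = -88$)
$p = 25$ ($p = \left(-5\right) \left(-5\right) = 25$)
$\left(S + p\right)^{2} = \left(-88 + 25\right)^{2} = \left(-63\right)^{2} = 3969$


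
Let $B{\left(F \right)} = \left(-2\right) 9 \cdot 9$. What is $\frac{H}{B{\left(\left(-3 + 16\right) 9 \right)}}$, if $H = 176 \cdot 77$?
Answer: $- \frac{6776}{81} \approx -83.654$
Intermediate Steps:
$B{\left(F \right)} = -162$ ($B{\left(F \right)} = \left(-18\right) 9 = -162$)
$H = 13552$
$\frac{H}{B{\left(\left(-3 + 16\right) 9 \right)}} = \frac{13552}{-162} = 13552 \left(- \frac{1}{162}\right) = - \frac{6776}{81}$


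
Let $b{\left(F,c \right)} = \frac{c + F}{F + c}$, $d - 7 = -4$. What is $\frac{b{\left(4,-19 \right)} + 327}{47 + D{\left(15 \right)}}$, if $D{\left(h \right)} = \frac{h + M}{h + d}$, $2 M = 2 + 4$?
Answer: $\frac{41}{6} \approx 6.8333$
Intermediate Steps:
$d = 3$ ($d = 7 - 4 = 3$)
$M = 3$ ($M = \frac{2 + 4}{2} = \frac{1}{2} \cdot 6 = 3$)
$b{\left(F,c \right)} = 1$ ($b{\left(F,c \right)} = \frac{F + c}{F + c} = 1$)
$D{\left(h \right)} = 1$ ($D{\left(h \right)} = \frac{h + 3}{h + 3} = \frac{3 + h}{3 + h} = 1$)
$\frac{b{\left(4,-19 \right)} + 327}{47 + D{\left(15 \right)}} = \frac{1 + 327}{47 + 1} = \frac{328}{48} = 328 \cdot \frac{1}{48} = \frac{41}{6}$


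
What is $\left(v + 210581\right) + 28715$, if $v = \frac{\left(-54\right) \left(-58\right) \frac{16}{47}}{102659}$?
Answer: $\frac{1154596789120}{4824973} \approx 2.393 \cdot 10^{5}$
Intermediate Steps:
$v = \frac{50112}{4824973}$ ($v = 3132 \cdot 16 \cdot \frac{1}{47} \cdot \frac{1}{102659} = 3132 \cdot \frac{16}{47} \cdot \frac{1}{102659} = \frac{50112}{47} \cdot \frac{1}{102659} = \frac{50112}{4824973} \approx 0.010386$)
$\left(v + 210581\right) + 28715 = \left(\frac{50112}{4824973} + 210581\right) + 28715 = \frac{1016047689425}{4824973} + 28715 = \frac{1154596789120}{4824973}$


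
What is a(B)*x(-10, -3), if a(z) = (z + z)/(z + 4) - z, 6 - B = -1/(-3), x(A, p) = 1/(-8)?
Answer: 391/696 ≈ 0.56178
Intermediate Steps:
x(A, p) = -⅛
B = 17/3 (B = 6 - (-1)/(-3) = 6 - (-1)*(-1)/3 = 6 - 1*⅓ = 6 - ⅓ = 17/3 ≈ 5.6667)
a(z) = -z + 2*z/(4 + z) (a(z) = (2*z)/(4 + z) - z = 2*z/(4 + z) - z = -z + 2*z/(4 + z))
a(B)*x(-10, -3) = -1*17/3*(2 + 17/3)/(4 + 17/3)*(-⅛) = -1*17/3*23/3/29/3*(-⅛) = -1*17/3*3/29*23/3*(-⅛) = -391/87*(-⅛) = 391/696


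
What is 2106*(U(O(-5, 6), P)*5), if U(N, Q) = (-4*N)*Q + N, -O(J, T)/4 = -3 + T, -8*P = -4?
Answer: 126360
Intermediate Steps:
P = ½ (P = -⅛*(-4) = ½ ≈ 0.50000)
O(J, T) = 12 - 4*T (O(J, T) = -4*(-3 + T) = 12 - 4*T)
U(N, Q) = N - 4*N*Q (U(N, Q) = -4*N*Q + N = N - 4*N*Q)
2106*(U(O(-5, 6), P)*5) = 2106*(((12 - 4*6)*(1 - 4*½))*5) = 2106*(((12 - 24)*(1 - 2))*5) = 2106*(-12*(-1)*5) = 2106*(12*5) = 2106*60 = 126360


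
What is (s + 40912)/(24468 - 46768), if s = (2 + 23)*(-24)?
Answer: -10078/5575 ≈ -1.8077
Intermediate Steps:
s = -600 (s = 25*(-24) = -600)
(s + 40912)/(24468 - 46768) = (-600 + 40912)/(24468 - 46768) = 40312/(-22300) = 40312*(-1/22300) = -10078/5575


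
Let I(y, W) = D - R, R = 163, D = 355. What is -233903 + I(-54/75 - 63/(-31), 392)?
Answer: -233711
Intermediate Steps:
I(y, W) = 192 (I(y, W) = 355 - 1*163 = 355 - 163 = 192)
-233903 + I(-54/75 - 63/(-31), 392) = -233903 + 192 = -233711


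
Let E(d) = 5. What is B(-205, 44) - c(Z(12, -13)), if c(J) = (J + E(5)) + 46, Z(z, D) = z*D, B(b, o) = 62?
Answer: 167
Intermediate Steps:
Z(z, D) = D*z
c(J) = 51 + J (c(J) = (J + 5) + 46 = (5 + J) + 46 = 51 + J)
B(-205, 44) - c(Z(12, -13)) = 62 - (51 - 13*12) = 62 - (51 - 156) = 62 - 1*(-105) = 62 + 105 = 167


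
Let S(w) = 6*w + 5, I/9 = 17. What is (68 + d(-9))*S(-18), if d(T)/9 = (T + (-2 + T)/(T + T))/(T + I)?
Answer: -2001599/288 ≈ -6950.0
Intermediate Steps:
I = 153 (I = 9*17 = 153)
S(w) = 5 + 6*w
d(T) = 9*(T + (-2 + T)/(2*T))/(153 + T) (d(T) = 9*((T + (-2 + T)/(T + T))/(T + 153)) = 9*((T + (-2 + T)/((2*T)))/(153 + T)) = 9*((T + (-2 + T)*(1/(2*T)))/(153 + T)) = 9*((T + (-2 + T)/(2*T))/(153 + T)) = 9*(T + (-2 + T)/(2*T))/(153 + T))
(68 + d(-9))*S(-18) = (68 + (9/2)*(-2 - 9 + 2*(-9)²)/(-9*(153 - 9)))*(5 + 6*(-18)) = (68 + (9/2)*(-⅑)*(-2 - 9 + 2*81)/144)*(5 - 108) = (68 + (9/2)*(-⅑)*(1/144)*(-2 - 9 + 162))*(-103) = (68 + (9/2)*(-⅑)*(1/144)*151)*(-103) = (68 - 151/288)*(-103) = (19433/288)*(-103) = -2001599/288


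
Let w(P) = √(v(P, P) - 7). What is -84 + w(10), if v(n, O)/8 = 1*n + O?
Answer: -84 + 3*√17 ≈ -71.631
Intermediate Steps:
v(n, O) = 8*O + 8*n (v(n, O) = 8*(1*n + O) = 8*(n + O) = 8*(O + n) = 8*O + 8*n)
w(P) = √(-7 + 16*P) (w(P) = √((8*P + 8*P) - 7) = √(16*P - 7) = √(-7 + 16*P))
-84 + w(10) = -84 + √(-7 + 16*10) = -84 + √(-7 + 160) = -84 + √153 = -84 + 3*√17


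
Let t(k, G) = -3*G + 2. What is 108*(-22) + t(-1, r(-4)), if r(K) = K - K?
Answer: -2374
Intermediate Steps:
r(K) = 0
t(k, G) = 2 - 3*G
108*(-22) + t(-1, r(-4)) = 108*(-22) + (2 - 3*0) = -2376 + (2 + 0) = -2376 + 2 = -2374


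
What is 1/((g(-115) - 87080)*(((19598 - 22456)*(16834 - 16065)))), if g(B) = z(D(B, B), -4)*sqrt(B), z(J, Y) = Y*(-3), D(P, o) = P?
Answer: 2177/416645180084348 + 3*I*sqrt(115)/4166451800843480 ≈ 5.2251e-12 + 7.7215e-15*I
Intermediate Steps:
z(J, Y) = -3*Y
g(B) = 12*sqrt(B) (g(B) = (-3*(-4))*sqrt(B) = 12*sqrt(B))
1/((g(-115) - 87080)*(((19598 - 22456)*(16834 - 16065)))) = 1/((12*sqrt(-115) - 87080)*(((19598 - 22456)*(16834 - 16065)))) = 1/((12*(I*sqrt(115)) - 87080)*((-2858*769))) = 1/(12*I*sqrt(115) - 87080*(-2197802)) = -1/2197802/(-87080 + 12*I*sqrt(115)) = -1/(2197802*(-87080 + 12*I*sqrt(115)))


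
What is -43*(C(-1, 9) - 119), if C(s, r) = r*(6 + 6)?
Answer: 473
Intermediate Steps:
C(s, r) = 12*r (C(s, r) = r*12 = 12*r)
-43*(C(-1, 9) - 119) = -43*(12*9 - 119) = -43*(108 - 119) = -43*(-11) = 473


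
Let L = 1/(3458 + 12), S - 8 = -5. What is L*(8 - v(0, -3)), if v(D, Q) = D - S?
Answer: 11/3470 ≈ 0.0031700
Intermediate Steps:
S = 3 (S = 8 - 5 = 3)
v(D, Q) = -3 + D (v(D, Q) = D - 1*3 = D - 3 = -3 + D)
L = 1/3470 ≈ 0.00028818
L*(8 - v(0, -3)) = (8 - (-3 + 0))/3470 = (8 - 1*(-3))/3470 = (8 + 3)/3470 = (1/3470)*11 = 11/3470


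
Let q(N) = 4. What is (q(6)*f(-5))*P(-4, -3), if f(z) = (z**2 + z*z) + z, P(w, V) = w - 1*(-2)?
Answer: -360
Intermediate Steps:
P(w, V) = 2 + w (P(w, V) = w + 2 = 2 + w)
f(z) = z + 2*z**2 (f(z) = (z**2 + z**2) + z = 2*z**2 + z = z + 2*z**2)
(q(6)*f(-5))*P(-4, -3) = (4*(-5*(1 + 2*(-5))))*(2 - 4) = (4*(-5*(1 - 10)))*(-2) = (4*(-5*(-9)))*(-2) = (4*45)*(-2) = 180*(-2) = -360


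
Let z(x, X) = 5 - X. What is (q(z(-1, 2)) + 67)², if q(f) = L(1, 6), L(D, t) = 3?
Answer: 4900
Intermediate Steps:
q(f) = 3
(q(z(-1, 2)) + 67)² = (3 + 67)² = 70² = 4900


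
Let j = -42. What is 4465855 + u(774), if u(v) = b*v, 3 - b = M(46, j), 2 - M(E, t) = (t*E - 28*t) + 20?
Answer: 3896965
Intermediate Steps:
M(E, t) = -18 + 28*t - E*t (M(E, t) = 2 - ((t*E - 28*t) + 20) = 2 - ((E*t - 28*t) + 20) = 2 - ((-28*t + E*t) + 20) = 2 - (20 - 28*t + E*t) = 2 + (-20 + 28*t - E*t) = -18 + 28*t - E*t)
b = -735 (b = 3 - (-18 + 28*(-42) - 1*46*(-42)) = 3 - (-18 - 1176 + 1932) = 3 - 1*738 = 3 - 738 = -735)
u(v) = -735*v
4465855 + u(774) = 4465855 - 735*774 = 4465855 - 568890 = 3896965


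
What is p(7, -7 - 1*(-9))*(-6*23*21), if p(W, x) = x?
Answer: -5796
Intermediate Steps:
p(7, -7 - 1*(-9))*(-6*23*21) = (-7 - 1*(-9))*(-6*23*21) = (-7 + 9)*(-138*21) = 2*(-2898) = -5796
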